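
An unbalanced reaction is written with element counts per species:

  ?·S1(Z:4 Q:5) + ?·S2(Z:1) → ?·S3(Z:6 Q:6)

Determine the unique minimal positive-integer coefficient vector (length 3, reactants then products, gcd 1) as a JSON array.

Z: 6·4+6·1 = 30 | 5·6 = 30
Q: 6·5+6·0 = 30 | 5·6 = 30
gcd(6,6,5) = 1

Coefficients: [6, 6, 5]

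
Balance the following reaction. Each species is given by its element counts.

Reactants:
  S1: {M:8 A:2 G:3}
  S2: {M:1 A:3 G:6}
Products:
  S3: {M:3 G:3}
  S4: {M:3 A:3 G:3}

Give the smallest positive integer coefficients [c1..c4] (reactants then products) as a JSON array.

M: 3·8+3·1 = 27 | 4·3+5·3 = 27
A: 3·2+3·3 = 15 | 4·0+5·3 = 15
G: 3·3+3·6 = 27 | 4·3+5·3 = 27
gcd(3,3,4,5) = 1

Coefficients: [3, 3, 4, 5]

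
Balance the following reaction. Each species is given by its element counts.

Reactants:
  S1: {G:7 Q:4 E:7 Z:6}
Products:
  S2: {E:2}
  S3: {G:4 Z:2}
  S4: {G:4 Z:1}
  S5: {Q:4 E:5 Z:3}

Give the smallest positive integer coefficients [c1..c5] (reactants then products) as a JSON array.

G: 4·7 = 28 | 4·0+5·4+2·4+4·0 = 28
Q: 4·4 = 16 | 4·0+5·0+2·0+4·4 = 16
E: 4·7 = 28 | 4·2+5·0+2·0+4·5 = 28
Z: 4·6 = 24 | 4·0+5·2+2·1+4·3 = 24
gcd(4,4,5,2,4) = 1

Coefficients: [4, 4, 5, 2, 4]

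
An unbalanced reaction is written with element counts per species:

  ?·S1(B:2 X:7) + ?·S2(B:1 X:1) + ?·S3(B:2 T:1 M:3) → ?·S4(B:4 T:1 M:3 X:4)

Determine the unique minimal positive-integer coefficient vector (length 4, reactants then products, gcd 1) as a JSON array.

B: 2·2+6·1+5·2 = 20 | 5·4 = 20
T: 2·0+6·0+5·1 = 5 | 5·1 = 5
M: 2·0+6·0+5·3 = 15 | 5·3 = 15
X: 2·7+6·1+5·0 = 20 | 5·4 = 20
gcd(2,6,5,5) = 1

Coefficients: [2, 6, 5, 5]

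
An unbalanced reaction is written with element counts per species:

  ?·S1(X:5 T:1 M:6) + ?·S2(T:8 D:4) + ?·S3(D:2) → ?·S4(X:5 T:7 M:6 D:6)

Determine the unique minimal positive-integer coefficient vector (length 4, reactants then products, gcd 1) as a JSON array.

Coefficients: [4, 3, 6, 4]

X: 4·5+3·0+6·0 = 20 | 4·5 = 20
T: 4·1+3·8+6·0 = 28 | 4·7 = 28
M: 4·6+3·0+6·0 = 24 | 4·6 = 24
D: 4·0+3·4+6·2 = 24 | 4·6 = 24
gcd(4,3,6,4) = 1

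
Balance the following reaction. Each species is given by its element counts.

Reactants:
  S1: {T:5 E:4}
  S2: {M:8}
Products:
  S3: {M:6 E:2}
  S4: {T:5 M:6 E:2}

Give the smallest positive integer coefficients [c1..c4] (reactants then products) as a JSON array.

Coefficients: [2, 3, 2, 2]

T: 2·5+3·0 = 10 | 2·0+2·5 = 10
M: 2·0+3·8 = 24 | 2·6+2·6 = 24
E: 2·4+3·0 = 8 | 2·2+2·2 = 8
gcd(2,3,2,2) = 1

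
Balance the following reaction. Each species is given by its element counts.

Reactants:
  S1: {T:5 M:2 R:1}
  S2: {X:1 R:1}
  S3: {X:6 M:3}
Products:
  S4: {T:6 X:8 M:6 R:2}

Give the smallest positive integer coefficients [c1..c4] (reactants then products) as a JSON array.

T: 6·5+4·0+6·0 = 30 | 5·6 = 30
X: 6·0+4·1+6·6 = 40 | 5·8 = 40
M: 6·2+4·0+6·3 = 30 | 5·6 = 30
R: 6·1+4·1+6·0 = 10 | 5·2 = 10
gcd(6,4,6,5) = 1

Coefficients: [6, 4, 6, 5]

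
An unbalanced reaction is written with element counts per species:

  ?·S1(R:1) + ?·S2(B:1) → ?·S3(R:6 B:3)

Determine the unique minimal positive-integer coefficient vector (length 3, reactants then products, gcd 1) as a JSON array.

Coefficients: [6, 3, 1]

R: 6·1+3·0 = 6 | 1·6 = 6
B: 6·0+3·1 = 3 | 1·3 = 3
gcd(6,3,1) = 1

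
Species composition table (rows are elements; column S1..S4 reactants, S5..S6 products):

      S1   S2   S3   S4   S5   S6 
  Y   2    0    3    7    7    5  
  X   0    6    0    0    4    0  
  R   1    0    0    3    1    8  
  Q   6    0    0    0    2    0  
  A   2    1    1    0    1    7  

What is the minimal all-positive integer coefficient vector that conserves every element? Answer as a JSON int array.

Coefficients: [2, 4, 5, 4, 6, 1]

Y: 2·2+4·0+5·3+4·7 = 47 | 6·7+1·5 = 47
X: 2·0+4·6+5·0+4·0 = 24 | 6·4+1·0 = 24
R: 2·1+4·0+5·0+4·3 = 14 | 6·1+1·8 = 14
Q: 2·6+4·0+5·0+4·0 = 12 | 6·2+1·0 = 12
A: 2·2+4·1+5·1+4·0 = 13 | 6·1+1·7 = 13
gcd(2,4,5,4,6,1) = 1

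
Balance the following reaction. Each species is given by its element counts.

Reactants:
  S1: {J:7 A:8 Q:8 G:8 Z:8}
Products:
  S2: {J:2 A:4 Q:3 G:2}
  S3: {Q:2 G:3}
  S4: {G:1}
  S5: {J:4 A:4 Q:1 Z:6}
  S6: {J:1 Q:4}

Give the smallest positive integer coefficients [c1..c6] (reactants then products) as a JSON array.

Coefficients: [3, 2, 5, 5, 4, 1]

J: 3·7 = 21 | 2·2+5·0+5·0+4·4+1·1 = 21
A: 3·8 = 24 | 2·4+5·0+5·0+4·4+1·0 = 24
Q: 3·8 = 24 | 2·3+5·2+5·0+4·1+1·4 = 24
G: 3·8 = 24 | 2·2+5·3+5·1+4·0+1·0 = 24
Z: 3·8 = 24 | 2·0+5·0+5·0+4·6+1·0 = 24
gcd(3,2,5,5,4,1) = 1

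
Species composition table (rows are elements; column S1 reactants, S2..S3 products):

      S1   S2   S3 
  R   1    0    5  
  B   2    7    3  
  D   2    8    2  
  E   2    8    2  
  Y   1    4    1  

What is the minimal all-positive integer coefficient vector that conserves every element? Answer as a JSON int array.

Coefficients: [5, 1, 1]

R: 5·1 = 5 | 1·0+1·5 = 5
B: 5·2 = 10 | 1·7+1·3 = 10
D: 5·2 = 10 | 1·8+1·2 = 10
E: 5·2 = 10 | 1·8+1·2 = 10
Y: 5·1 = 5 | 1·4+1·1 = 5
gcd(5,1,1) = 1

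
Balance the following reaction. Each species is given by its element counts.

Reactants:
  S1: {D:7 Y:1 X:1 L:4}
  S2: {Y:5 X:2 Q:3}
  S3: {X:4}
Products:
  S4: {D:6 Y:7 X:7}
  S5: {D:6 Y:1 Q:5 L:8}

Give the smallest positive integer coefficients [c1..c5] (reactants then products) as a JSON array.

Coefficients: [6, 5, 3, 4, 3]

D: 6·7+5·0+3·0 = 42 | 4·6+3·6 = 42
Y: 6·1+5·5+3·0 = 31 | 4·7+3·1 = 31
X: 6·1+5·2+3·4 = 28 | 4·7+3·0 = 28
Q: 6·0+5·3+3·0 = 15 | 4·0+3·5 = 15
L: 6·4+5·0+3·0 = 24 | 4·0+3·8 = 24
gcd(6,5,3,4,3) = 1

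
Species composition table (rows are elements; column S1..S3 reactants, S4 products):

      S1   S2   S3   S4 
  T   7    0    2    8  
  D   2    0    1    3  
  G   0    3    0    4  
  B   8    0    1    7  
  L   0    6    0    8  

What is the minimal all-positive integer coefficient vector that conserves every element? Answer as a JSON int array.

T: 2·7+4·0+5·2 = 24 | 3·8 = 24
D: 2·2+4·0+5·1 = 9 | 3·3 = 9
G: 2·0+4·3+5·0 = 12 | 3·4 = 12
B: 2·8+4·0+5·1 = 21 | 3·7 = 21
L: 2·0+4·6+5·0 = 24 | 3·8 = 24
gcd(2,4,5,3) = 1

Coefficients: [2, 4, 5, 3]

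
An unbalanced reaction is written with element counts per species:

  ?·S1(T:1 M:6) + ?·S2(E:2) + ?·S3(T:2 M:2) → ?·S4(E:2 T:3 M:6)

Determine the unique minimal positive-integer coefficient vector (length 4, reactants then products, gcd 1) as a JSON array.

Coefficients: [3, 5, 6, 5]

E: 3·0+5·2+6·0 = 10 | 5·2 = 10
T: 3·1+5·0+6·2 = 15 | 5·3 = 15
M: 3·6+5·0+6·2 = 30 | 5·6 = 30
gcd(3,5,6,5) = 1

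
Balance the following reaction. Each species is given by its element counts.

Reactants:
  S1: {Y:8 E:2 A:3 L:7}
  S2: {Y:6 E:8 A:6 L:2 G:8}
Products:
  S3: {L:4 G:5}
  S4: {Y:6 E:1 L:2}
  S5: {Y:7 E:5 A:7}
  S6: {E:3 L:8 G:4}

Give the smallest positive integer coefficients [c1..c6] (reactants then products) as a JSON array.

Y: 6·8+4·6 = 72 | 4·0+5·6+6·7+3·0 = 72
E: 6·2+4·8 = 44 | 4·0+5·1+6·5+3·3 = 44
A: 6·3+4·6 = 42 | 4·0+5·0+6·7+3·0 = 42
L: 6·7+4·2 = 50 | 4·4+5·2+6·0+3·8 = 50
G: 6·0+4·8 = 32 | 4·5+5·0+6·0+3·4 = 32
gcd(6,4,4,5,6,3) = 1

Coefficients: [6, 4, 4, 5, 6, 3]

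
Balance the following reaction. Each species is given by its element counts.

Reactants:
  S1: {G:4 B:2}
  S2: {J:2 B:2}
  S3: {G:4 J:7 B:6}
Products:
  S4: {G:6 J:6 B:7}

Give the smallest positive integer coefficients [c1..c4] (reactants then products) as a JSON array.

Coefficients: [5, 4, 4, 6]

G: 5·4+4·0+4·4 = 36 | 6·6 = 36
J: 5·0+4·2+4·7 = 36 | 6·6 = 36
B: 5·2+4·2+4·6 = 42 | 6·7 = 42
gcd(5,4,4,6) = 1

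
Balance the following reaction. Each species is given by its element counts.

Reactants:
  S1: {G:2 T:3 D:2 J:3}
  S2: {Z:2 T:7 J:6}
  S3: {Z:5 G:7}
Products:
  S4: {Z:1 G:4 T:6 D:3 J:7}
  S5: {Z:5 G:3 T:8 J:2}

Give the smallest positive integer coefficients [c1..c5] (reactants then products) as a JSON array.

Z: 6·0+2·2+1·5 = 9 | 4·1+1·5 = 9
G: 6·2+2·0+1·7 = 19 | 4·4+1·3 = 19
T: 6·3+2·7+1·0 = 32 | 4·6+1·8 = 32
D: 6·2+2·0+1·0 = 12 | 4·3+1·0 = 12
J: 6·3+2·6+1·0 = 30 | 4·7+1·2 = 30
gcd(6,2,1,4,1) = 1

Coefficients: [6, 2, 1, 4, 1]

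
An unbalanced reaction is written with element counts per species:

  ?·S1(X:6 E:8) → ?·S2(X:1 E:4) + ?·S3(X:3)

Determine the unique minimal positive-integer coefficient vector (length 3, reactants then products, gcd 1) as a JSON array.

X: 3·6 = 18 | 6·1+4·3 = 18
E: 3·8 = 24 | 6·4+4·0 = 24
gcd(3,6,4) = 1

Coefficients: [3, 6, 4]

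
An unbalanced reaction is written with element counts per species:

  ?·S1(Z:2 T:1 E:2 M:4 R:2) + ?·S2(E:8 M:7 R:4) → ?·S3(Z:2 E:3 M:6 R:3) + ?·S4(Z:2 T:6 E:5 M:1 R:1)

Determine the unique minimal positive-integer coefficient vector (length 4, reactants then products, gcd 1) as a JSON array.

Coefficients: [6, 1, 5, 1]

Z: 6·2+1·0 = 12 | 5·2+1·2 = 12
T: 6·1+1·0 = 6 | 5·0+1·6 = 6
E: 6·2+1·8 = 20 | 5·3+1·5 = 20
M: 6·4+1·7 = 31 | 5·6+1·1 = 31
R: 6·2+1·4 = 16 | 5·3+1·1 = 16
gcd(6,1,5,1) = 1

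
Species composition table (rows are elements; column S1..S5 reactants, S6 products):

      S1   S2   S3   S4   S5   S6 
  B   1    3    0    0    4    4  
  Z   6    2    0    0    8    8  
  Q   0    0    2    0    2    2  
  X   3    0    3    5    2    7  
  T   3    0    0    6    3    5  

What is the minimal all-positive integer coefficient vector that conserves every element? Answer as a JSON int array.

B: 5·1+5·3+5·0+2·0+1·4 = 24 | 6·4 = 24
Z: 5·6+5·2+5·0+2·0+1·8 = 48 | 6·8 = 48
Q: 5·0+5·0+5·2+2·0+1·2 = 12 | 6·2 = 12
X: 5·3+5·0+5·3+2·5+1·2 = 42 | 6·7 = 42
T: 5·3+5·0+5·0+2·6+1·3 = 30 | 6·5 = 30
gcd(5,5,5,2,1,6) = 1

Coefficients: [5, 5, 5, 2, 1, 6]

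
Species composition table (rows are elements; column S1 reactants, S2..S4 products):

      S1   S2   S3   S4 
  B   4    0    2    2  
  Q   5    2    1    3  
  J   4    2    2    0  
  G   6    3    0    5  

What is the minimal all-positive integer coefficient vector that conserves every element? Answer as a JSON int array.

Coefficients: [4, 3, 5, 3]

B: 4·4 = 16 | 3·0+5·2+3·2 = 16
Q: 4·5 = 20 | 3·2+5·1+3·3 = 20
J: 4·4 = 16 | 3·2+5·2+3·0 = 16
G: 4·6 = 24 | 3·3+5·0+3·5 = 24
gcd(4,3,5,3) = 1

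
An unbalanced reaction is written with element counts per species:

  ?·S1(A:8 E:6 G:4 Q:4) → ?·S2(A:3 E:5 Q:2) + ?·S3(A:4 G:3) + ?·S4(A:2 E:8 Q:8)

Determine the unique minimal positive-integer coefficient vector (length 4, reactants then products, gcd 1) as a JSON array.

Coefficients: [3, 2, 4, 1]

A: 3·8 = 24 | 2·3+4·4+1·2 = 24
E: 3·6 = 18 | 2·5+4·0+1·8 = 18
G: 3·4 = 12 | 2·0+4·3+1·0 = 12
Q: 3·4 = 12 | 2·2+4·0+1·8 = 12
gcd(3,2,4,1) = 1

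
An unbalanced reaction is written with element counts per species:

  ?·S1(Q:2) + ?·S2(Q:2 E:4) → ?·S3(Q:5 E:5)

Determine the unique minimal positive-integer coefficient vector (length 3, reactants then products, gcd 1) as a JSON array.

Coefficients: [5, 5, 4]

Q: 5·2+5·2 = 20 | 4·5 = 20
E: 5·0+5·4 = 20 | 4·5 = 20
gcd(5,5,4) = 1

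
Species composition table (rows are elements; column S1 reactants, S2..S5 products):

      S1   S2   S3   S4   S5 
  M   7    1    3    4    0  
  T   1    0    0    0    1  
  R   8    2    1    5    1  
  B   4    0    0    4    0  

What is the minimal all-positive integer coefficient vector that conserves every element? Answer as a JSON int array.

Coefficients: [5, 3, 4, 5, 5]

M: 5·7 = 35 | 3·1+4·3+5·4+5·0 = 35
T: 5·1 = 5 | 3·0+4·0+5·0+5·1 = 5
R: 5·8 = 40 | 3·2+4·1+5·5+5·1 = 40
B: 5·4 = 20 | 3·0+4·0+5·4+5·0 = 20
gcd(5,3,4,5,5) = 1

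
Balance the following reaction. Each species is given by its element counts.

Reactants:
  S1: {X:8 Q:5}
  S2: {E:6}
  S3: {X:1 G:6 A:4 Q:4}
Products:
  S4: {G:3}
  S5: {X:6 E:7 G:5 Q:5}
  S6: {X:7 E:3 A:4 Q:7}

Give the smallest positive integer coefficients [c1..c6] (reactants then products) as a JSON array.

Coefficients: [6, 6, 5, 5, 3, 5]

X: 6·8+6·0+5·1 = 53 | 5·0+3·6+5·7 = 53
E: 6·0+6·6+5·0 = 36 | 5·0+3·7+5·3 = 36
G: 6·0+6·0+5·6 = 30 | 5·3+3·5+5·0 = 30
A: 6·0+6·0+5·4 = 20 | 5·0+3·0+5·4 = 20
Q: 6·5+6·0+5·4 = 50 | 5·0+3·5+5·7 = 50
gcd(6,6,5,5,3,5) = 1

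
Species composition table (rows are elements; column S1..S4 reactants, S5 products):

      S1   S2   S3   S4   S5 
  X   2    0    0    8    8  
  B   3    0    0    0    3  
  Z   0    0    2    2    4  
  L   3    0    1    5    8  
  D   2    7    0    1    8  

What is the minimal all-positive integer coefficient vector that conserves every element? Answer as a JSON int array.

Coefficients: [4, 3, 5, 3, 4]

X: 4·2+3·0+5·0+3·8 = 32 | 4·8 = 32
B: 4·3+3·0+5·0+3·0 = 12 | 4·3 = 12
Z: 4·0+3·0+5·2+3·2 = 16 | 4·4 = 16
L: 4·3+3·0+5·1+3·5 = 32 | 4·8 = 32
D: 4·2+3·7+5·0+3·1 = 32 | 4·8 = 32
gcd(4,3,5,3,4) = 1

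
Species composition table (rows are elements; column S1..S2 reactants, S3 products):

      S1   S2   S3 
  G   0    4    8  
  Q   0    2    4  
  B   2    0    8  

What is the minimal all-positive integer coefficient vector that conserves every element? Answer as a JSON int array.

Coefficients: [4, 2, 1]

G: 4·0+2·4 = 8 | 1·8 = 8
Q: 4·0+2·2 = 4 | 1·4 = 4
B: 4·2+2·0 = 8 | 1·8 = 8
gcd(4,2,1) = 1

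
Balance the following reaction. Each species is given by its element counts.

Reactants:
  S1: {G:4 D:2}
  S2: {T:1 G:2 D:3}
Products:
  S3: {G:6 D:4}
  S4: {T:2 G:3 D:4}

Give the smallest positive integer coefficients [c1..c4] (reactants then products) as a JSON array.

T: 4·0+4·1 = 4 | 3·0+2·2 = 4
G: 4·4+4·2 = 24 | 3·6+2·3 = 24
D: 4·2+4·3 = 20 | 3·4+2·4 = 20
gcd(4,4,3,2) = 1

Coefficients: [4, 4, 3, 2]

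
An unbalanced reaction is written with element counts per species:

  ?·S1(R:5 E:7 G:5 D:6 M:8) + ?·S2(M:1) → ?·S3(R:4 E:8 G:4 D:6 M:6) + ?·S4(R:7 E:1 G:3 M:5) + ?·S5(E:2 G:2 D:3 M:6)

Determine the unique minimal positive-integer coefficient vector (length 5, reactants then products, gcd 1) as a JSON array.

Coefficients: [3, 5, 2, 1, 2]

R: 3·5+5·0 = 15 | 2·4+1·7+2·0 = 15
E: 3·7+5·0 = 21 | 2·8+1·1+2·2 = 21
G: 3·5+5·0 = 15 | 2·4+1·3+2·2 = 15
D: 3·6+5·0 = 18 | 2·6+1·0+2·3 = 18
M: 3·8+5·1 = 29 | 2·6+1·5+2·6 = 29
gcd(3,5,2,1,2) = 1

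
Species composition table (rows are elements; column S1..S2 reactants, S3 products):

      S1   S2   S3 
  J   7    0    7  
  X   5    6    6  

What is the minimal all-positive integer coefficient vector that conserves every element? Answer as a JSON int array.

J: 6·7+1·0 = 42 | 6·7 = 42
X: 6·5+1·6 = 36 | 6·6 = 36
gcd(6,1,6) = 1

Coefficients: [6, 1, 6]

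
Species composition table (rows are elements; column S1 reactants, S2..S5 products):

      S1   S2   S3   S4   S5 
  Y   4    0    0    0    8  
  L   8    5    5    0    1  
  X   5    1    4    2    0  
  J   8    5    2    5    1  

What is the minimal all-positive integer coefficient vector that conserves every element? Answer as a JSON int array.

Y: 6·4 = 24 | 4·0+5·0+3·0+3·8 = 24
L: 6·8 = 48 | 4·5+5·5+3·0+3·1 = 48
X: 6·5 = 30 | 4·1+5·4+3·2+3·0 = 30
J: 6·8 = 48 | 4·5+5·2+3·5+3·1 = 48
gcd(6,4,5,3,3) = 1

Coefficients: [6, 4, 5, 3, 3]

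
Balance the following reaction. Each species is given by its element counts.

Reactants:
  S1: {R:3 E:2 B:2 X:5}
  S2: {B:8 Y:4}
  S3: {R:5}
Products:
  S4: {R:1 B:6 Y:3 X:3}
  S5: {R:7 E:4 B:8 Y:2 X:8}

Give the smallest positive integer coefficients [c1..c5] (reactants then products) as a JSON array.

Coefficients: [6, 3, 1, 2, 3]

R: 6·3+3·0+1·5 = 23 | 2·1+3·7 = 23
E: 6·2+3·0+1·0 = 12 | 2·0+3·4 = 12
B: 6·2+3·8+1·0 = 36 | 2·6+3·8 = 36
Y: 6·0+3·4+1·0 = 12 | 2·3+3·2 = 12
X: 6·5+3·0+1·0 = 30 | 2·3+3·8 = 30
gcd(6,3,1,2,3) = 1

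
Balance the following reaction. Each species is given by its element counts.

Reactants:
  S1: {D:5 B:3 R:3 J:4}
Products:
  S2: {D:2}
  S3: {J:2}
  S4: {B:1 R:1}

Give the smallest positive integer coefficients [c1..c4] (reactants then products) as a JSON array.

D: 2·5 = 10 | 5·2+4·0+6·0 = 10
B: 2·3 = 6 | 5·0+4·0+6·1 = 6
R: 2·3 = 6 | 5·0+4·0+6·1 = 6
J: 2·4 = 8 | 5·0+4·2+6·0 = 8
gcd(2,5,4,6) = 1

Coefficients: [2, 5, 4, 6]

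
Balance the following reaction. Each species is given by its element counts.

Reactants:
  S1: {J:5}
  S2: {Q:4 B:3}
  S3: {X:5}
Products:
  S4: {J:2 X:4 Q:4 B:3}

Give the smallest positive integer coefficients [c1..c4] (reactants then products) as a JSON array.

Coefficients: [2, 5, 4, 5]

J: 2·5+5·0+4·0 = 10 | 5·2 = 10
X: 2·0+5·0+4·5 = 20 | 5·4 = 20
Q: 2·0+5·4+4·0 = 20 | 5·4 = 20
B: 2·0+5·3+4·0 = 15 | 5·3 = 15
gcd(2,5,4,5) = 1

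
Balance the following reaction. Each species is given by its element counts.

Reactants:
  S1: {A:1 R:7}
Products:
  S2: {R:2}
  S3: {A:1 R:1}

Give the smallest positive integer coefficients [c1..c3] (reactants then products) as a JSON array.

Coefficients: [1, 3, 1]

A: 1·1 = 1 | 3·0+1·1 = 1
R: 1·7 = 7 | 3·2+1·1 = 7
gcd(1,3,1) = 1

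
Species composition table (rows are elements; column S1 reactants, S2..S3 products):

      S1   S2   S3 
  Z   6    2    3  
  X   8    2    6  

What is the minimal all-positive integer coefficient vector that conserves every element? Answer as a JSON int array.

Coefficients: [3, 6, 2]

Z: 3·6 = 18 | 6·2+2·3 = 18
X: 3·8 = 24 | 6·2+2·6 = 24
gcd(3,6,2) = 1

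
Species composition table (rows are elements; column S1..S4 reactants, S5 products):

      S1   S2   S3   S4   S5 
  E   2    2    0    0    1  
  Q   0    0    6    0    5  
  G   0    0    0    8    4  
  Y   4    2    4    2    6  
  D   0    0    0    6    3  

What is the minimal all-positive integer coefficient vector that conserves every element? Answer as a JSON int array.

E: 2·2+1·2+5·0+3·0 = 6 | 6·1 = 6
Q: 2·0+1·0+5·6+3·0 = 30 | 6·5 = 30
G: 2·0+1·0+5·0+3·8 = 24 | 6·4 = 24
Y: 2·4+1·2+5·4+3·2 = 36 | 6·6 = 36
D: 2·0+1·0+5·0+3·6 = 18 | 6·3 = 18
gcd(2,1,5,3,6) = 1

Coefficients: [2, 1, 5, 3, 6]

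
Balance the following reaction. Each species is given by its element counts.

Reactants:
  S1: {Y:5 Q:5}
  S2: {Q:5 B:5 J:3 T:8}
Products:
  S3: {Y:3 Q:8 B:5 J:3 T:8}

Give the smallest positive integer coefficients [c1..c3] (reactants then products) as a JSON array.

Y: 3·5+5·0 = 15 | 5·3 = 15
Q: 3·5+5·5 = 40 | 5·8 = 40
B: 3·0+5·5 = 25 | 5·5 = 25
J: 3·0+5·3 = 15 | 5·3 = 15
T: 3·0+5·8 = 40 | 5·8 = 40
gcd(3,5,5) = 1

Coefficients: [3, 5, 5]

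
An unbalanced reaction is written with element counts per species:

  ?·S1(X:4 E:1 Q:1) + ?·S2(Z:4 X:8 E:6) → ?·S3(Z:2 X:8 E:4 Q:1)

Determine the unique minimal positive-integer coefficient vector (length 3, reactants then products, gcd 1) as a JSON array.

Coefficients: [2, 1, 2]

Z: 2·0+1·4 = 4 | 2·2 = 4
X: 2·4+1·8 = 16 | 2·8 = 16
E: 2·1+1·6 = 8 | 2·4 = 8
Q: 2·1+1·0 = 2 | 2·1 = 2
gcd(2,1,2) = 1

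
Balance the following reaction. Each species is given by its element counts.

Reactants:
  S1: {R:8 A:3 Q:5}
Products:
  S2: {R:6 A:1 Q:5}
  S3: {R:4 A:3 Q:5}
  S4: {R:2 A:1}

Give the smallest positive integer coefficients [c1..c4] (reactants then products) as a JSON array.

Coefficients: [3, 2, 1, 4]

R: 3·8 = 24 | 2·6+1·4+4·2 = 24
A: 3·3 = 9 | 2·1+1·3+4·1 = 9
Q: 3·5 = 15 | 2·5+1·5+4·0 = 15
gcd(3,2,1,4) = 1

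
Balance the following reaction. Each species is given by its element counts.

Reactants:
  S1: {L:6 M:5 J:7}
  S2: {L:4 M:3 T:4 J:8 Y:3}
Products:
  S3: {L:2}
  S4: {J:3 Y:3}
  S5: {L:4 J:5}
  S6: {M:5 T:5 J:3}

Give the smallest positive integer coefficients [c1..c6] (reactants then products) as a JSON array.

L: 1·6+5·4 = 26 | 5·2+5·0+4·4+4·0 = 26
M: 1·5+5·3 = 20 | 5·0+5·0+4·0+4·5 = 20
T: 1·0+5·4 = 20 | 5·0+5·0+4·0+4·5 = 20
J: 1·7+5·8 = 47 | 5·0+5·3+4·5+4·3 = 47
Y: 1·0+5·3 = 15 | 5·0+5·3+4·0+4·0 = 15
gcd(1,5,5,5,4,4) = 1

Coefficients: [1, 5, 5, 5, 4, 4]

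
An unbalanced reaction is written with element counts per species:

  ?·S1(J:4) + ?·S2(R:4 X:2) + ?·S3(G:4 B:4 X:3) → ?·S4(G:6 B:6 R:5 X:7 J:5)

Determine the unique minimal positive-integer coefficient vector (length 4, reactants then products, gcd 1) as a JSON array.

Coefficients: [5, 5, 6, 4]

G: 5·0+5·0+6·4 = 24 | 4·6 = 24
B: 5·0+5·0+6·4 = 24 | 4·6 = 24
R: 5·0+5·4+6·0 = 20 | 4·5 = 20
X: 5·0+5·2+6·3 = 28 | 4·7 = 28
J: 5·4+5·0+6·0 = 20 | 4·5 = 20
gcd(5,5,6,4) = 1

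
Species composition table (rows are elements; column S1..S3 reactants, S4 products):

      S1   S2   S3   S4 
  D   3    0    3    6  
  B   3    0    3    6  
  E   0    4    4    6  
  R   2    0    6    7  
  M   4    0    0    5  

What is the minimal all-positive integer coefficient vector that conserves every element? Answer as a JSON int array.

D: 5·3+3·0+3·3 = 24 | 4·6 = 24
B: 5·3+3·0+3·3 = 24 | 4·6 = 24
E: 5·0+3·4+3·4 = 24 | 4·6 = 24
R: 5·2+3·0+3·6 = 28 | 4·7 = 28
M: 5·4+3·0+3·0 = 20 | 4·5 = 20
gcd(5,3,3,4) = 1

Coefficients: [5, 3, 3, 4]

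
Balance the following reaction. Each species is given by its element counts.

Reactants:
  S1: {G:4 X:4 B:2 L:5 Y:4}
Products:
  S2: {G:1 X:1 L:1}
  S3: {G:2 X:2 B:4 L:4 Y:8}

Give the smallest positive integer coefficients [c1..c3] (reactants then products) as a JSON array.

G: 2·4 = 8 | 6·1+1·2 = 8
X: 2·4 = 8 | 6·1+1·2 = 8
B: 2·2 = 4 | 6·0+1·4 = 4
L: 2·5 = 10 | 6·1+1·4 = 10
Y: 2·4 = 8 | 6·0+1·8 = 8
gcd(2,6,1) = 1

Coefficients: [2, 6, 1]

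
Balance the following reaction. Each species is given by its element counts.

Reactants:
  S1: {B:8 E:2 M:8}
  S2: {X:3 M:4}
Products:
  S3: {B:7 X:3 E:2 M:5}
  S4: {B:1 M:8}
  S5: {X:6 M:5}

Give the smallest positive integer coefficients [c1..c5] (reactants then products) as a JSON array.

B: 3·8+5·0 = 24 | 3·7+3·1+1·0 = 24
X: 3·0+5·3 = 15 | 3·3+3·0+1·6 = 15
E: 3·2+5·0 = 6 | 3·2+3·0+1·0 = 6
M: 3·8+5·4 = 44 | 3·5+3·8+1·5 = 44
gcd(3,5,3,3,1) = 1

Coefficients: [3, 5, 3, 3, 1]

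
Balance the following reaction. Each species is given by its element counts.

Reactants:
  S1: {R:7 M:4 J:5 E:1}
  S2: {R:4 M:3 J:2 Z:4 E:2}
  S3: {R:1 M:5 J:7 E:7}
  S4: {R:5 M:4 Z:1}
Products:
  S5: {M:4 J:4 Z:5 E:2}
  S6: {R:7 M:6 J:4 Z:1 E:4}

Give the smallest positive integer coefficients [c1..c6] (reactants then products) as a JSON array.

Coefficients: [1, 3, 3, 4, 2, 6]

R: 1·7+3·4+3·1+4·5 = 42 | 2·0+6·7 = 42
M: 1·4+3·3+3·5+4·4 = 44 | 2·4+6·6 = 44
J: 1·5+3·2+3·7+4·0 = 32 | 2·4+6·4 = 32
Z: 1·0+3·4+3·0+4·1 = 16 | 2·5+6·1 = 16
E: 1·1+3·2+3·7+4·0 = 28 | 2·2+6·4 = 28
gcd(1,3,3,4,2,6) = 1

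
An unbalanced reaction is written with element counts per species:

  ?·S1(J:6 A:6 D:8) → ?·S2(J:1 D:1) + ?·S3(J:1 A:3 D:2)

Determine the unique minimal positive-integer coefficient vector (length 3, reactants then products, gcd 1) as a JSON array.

Coefficients: [1, 4, 2]

J: 1·6 = 6 | 4·1+2·1 = 6
A: 1·6 = 6 | 4·0+2·3 = 6
D: 1·8 = 8 | 4·1+2·2 = 8
gcd(1,4,2) = 1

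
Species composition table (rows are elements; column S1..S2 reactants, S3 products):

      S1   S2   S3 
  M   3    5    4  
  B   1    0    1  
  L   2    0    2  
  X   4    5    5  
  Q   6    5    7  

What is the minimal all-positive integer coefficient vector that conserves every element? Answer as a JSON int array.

M: 5·3+1·5 = 20 | 5·4 = 20
B: 5·1+1·0 = 5 | 5·1 = 5
L: 5·2+1·0 = 10 | 5·2 = 10
X: 5·4+1·5 = 25 | 5·5 = 25
Q: 5·6+1·5 = 35 | 5·7 = 35
gcd(5,1,5) = 1

Coefficients: [5, 1, 5]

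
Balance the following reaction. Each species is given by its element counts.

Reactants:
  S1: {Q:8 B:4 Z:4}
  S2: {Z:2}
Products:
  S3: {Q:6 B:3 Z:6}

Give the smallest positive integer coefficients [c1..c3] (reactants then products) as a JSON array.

Q: 3·8+6·0 = 24 | 4·6 = 24
B: 3·4+6·0 = 12 | 4·3 = 12
Z: 3·4+6·2 = 24 | 4·6 = 24
gcd(3,6,4) = 1

Coefficients: [3, 6, 4]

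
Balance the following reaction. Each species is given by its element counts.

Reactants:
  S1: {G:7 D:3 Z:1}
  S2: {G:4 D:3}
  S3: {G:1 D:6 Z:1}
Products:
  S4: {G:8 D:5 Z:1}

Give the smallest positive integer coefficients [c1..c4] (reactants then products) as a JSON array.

G: 5·7+3·4+1·1 = 48 | 6·8 = 48
D: 5·3+3·3+1·6 = 30 | 6·5 = 30
Z: 5·1+3·0+1·1 = 6 | 6·1 = 6
gcd(5,3,1,6) = 1

Coefficients: [5, 3, 1, 6]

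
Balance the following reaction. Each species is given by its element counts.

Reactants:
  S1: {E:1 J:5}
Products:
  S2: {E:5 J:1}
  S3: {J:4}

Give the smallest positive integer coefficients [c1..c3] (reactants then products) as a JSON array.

E: 5·1 = 5 | 1·5+6·0 = 5
J: 5·5 = 25 | 1·1+6·4 = 25
gcd(5,1,6) = 1

Coefficients: [5, 1, 6]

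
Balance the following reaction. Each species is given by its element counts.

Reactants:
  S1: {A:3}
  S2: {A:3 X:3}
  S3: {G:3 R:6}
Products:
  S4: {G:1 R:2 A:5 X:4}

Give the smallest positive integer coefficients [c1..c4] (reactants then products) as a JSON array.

G: 1·0+4·0+1·3 = 3 | 3·1 = 3
R: 1·0+4·0+1·6 = 6 | 3·2 = 6
A: 1·3+4·3+1·0 = 15 | 3·5 = 15
X: 1·0+4·3+1·0 = 12 | 3·4 = 12
gcd(1,4,1,3) = 1

Coefficients: [1, 4, 1, 3]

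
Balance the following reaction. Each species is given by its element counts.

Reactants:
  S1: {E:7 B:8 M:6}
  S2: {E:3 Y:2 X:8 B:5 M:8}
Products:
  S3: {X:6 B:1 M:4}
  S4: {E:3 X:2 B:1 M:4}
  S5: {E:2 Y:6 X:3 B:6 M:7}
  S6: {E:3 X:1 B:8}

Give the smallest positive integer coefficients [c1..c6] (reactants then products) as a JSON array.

Coefficients: [1, 6, 5, 5, 2, 2]

E: 1·7+6·3 = 25 | 5·0+5·3+2·2+2·3 = 25
Y: 1·0+6·2 = 12 | 5·0+5·0+2·6+2·0 = 12
X: 1·0+6·8 = 48 | 5·6+5·2+2·3+2·1 = 48
B: 1·8+6·5 = 38 | 5·1+5·1+2·6+2·8 = 38
M: 1·6+6·8 = 54 | 5·4+5·4+2·7+2·0 = 54
gcd(1,6,5,5,2,2) = 1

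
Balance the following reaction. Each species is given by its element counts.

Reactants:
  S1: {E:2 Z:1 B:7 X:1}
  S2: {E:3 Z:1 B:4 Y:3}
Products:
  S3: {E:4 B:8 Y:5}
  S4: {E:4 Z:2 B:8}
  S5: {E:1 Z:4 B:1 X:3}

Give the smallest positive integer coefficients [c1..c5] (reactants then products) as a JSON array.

E: 3·2+5·3 = 21 | 3·4+2·4+1·1 = 21
Z: 3·1+5·1 = 8 | 3·0+2·2+1·4 = 8
B: 3·7+5·4 = 41 | 3·8+2·8+1·1 = 41
X: 3·1+5·0 = 3 | 3·0+2·0+1·3 = 3
Y: 3·0+5·3 = 15 | 3·5+2·0+1·0 = 15
gcd(3,5,3,2,1) = 1

Coefficients: [3, 5, 3, 2, 1]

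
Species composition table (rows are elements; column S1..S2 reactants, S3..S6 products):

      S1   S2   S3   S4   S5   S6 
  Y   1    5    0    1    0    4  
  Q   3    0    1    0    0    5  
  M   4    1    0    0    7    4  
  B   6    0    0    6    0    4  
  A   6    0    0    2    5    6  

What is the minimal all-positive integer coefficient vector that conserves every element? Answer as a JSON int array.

Coefficients: [6, 2, 3, 4, 2, 3]

Y: 6·1+2·5 = 16 | 3·0+4·1+2·0+3·4 = 16
Q: 6·3+2·0 = 18 | 3·1+4·0+2·0+3·5 = 18
M: 6·4+2·1 = 26 | 3·0+4·0+2·7+3·4 = 26
B: 6·6+2·0 = 36 | 3·0+4·6+2·0+3·4 = 36
A: 6·6+2·0 = 36 | 3·0+4·2+2·5+3·6 = 36
gcd(6,2,3,4,2,3) = 1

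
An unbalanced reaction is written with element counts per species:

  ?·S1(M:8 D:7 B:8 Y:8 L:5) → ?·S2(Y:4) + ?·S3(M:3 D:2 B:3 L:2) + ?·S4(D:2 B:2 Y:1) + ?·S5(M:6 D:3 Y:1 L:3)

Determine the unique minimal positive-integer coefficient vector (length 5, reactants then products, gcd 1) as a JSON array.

Coefficients: [3, 5, 6, 3, 1]

M: 3·8 = 24 | 5·0+6·3+3·0+1·6 = 24
D: 3·7 = 21 | 5·0+6·2+3·2+1·3 = 21
B: 3·8 = 24 | 5·0+6·3+3·2+1·0 = 24
Y: 3·8 = 24 | 5·4+6·0+3·1+1·1 = 24
L: 3·5 = 15 | 5·0+6·2+3·0+1·3 = 15
gcd(3,5,6,3,1) = 1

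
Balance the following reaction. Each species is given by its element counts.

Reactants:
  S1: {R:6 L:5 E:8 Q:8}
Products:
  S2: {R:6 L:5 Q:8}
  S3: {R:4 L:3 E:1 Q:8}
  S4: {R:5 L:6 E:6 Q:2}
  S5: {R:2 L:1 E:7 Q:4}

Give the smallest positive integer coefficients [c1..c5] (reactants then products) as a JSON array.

Coefficients: [6, 2, 1, 2, 5]

R: 6·6 = 36 | 2·6+1·4+2·5+5·2 = 36
L: 6·5 = 30 | 2·5+1·3+2·6+5·1 = 30
E: 6·8 = 48 | 2·0+1·1+2·6+5·7 = 48
Q: 6·8 = 48 | 2·8+1·8+2·2+5·4 = 48
gcd(6,2,1,2,5) = 1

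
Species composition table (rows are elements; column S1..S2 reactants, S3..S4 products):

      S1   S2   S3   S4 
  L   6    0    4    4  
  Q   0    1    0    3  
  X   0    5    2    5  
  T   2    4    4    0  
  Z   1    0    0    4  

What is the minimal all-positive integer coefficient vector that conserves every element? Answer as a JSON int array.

Coefficients: [4, 3, 5, 1]

L: 4·6+3·0 = 24 | 5·4+1·4 = 24
Q: 4·0+3·1 = 3 | 5·0+1·3 = 3
X: 4·0+3·5 = 15 | 5·2+1·5 = 15
T: 4·2+3·4 = 20 | 5·4+1·0 = 20
Z: 4·1+3·0 = 4 | 5·0+1·4 = 4
gcd(4,3,5,1) = 1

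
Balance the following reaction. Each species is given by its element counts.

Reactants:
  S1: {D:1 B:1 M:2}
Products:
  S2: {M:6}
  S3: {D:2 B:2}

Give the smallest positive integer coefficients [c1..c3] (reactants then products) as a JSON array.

D: 6·1 = 6 | 2·0+3·2 = 6
B: 6·1 = 6 | 2·0+3·2 = 6
M: 6·2 = 12 | 2·6+3·0 = 12
gcd(6,2,3) = 1

Coefficients: [6, 2, 3]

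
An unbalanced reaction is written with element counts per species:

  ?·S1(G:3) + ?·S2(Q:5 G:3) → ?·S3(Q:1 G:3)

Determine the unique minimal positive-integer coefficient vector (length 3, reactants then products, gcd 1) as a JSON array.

Q: 4·0+1·5 = 5 | 5·1 = 5
G: 4·3+1·3 = 15 | 5·3 = 15
gcd(4,1,5) = 1

Coefficients: [4, 1, 5]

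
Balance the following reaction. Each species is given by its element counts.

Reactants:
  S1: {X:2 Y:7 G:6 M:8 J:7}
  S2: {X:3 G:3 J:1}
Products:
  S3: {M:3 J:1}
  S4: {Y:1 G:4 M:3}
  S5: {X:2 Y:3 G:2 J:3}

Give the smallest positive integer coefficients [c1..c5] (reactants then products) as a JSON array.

Coefficients: [3, 2, 5, 3, 6]

X: 3·2+2·3 = 12 | 5·0+3·0+6·2 = 12
Y: 3·7+2·0 = 21 | 5·0+3·1+6·3 = 21
G: 3·6+2·3 = 24 | 5·0+3·4+6·2 = 24
M: 3·8+2·0 = 24 | 5·3+3·3+6·0 = 24
J: 3·7+2·1 = 23 | 5·1+3·0+6·3 = 23
gcd(3,2,5,3,6) = 1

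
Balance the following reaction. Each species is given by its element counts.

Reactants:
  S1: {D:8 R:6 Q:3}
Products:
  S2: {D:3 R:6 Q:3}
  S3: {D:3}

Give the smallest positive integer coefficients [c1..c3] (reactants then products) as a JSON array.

D: 3·8 = 24 | 3·3+5·3 = 24
R: 3·6 = 18 | 3·6+5·0 = 18
Q: 3·3 = 9 | 3·3+5·0 = 9
gcd(3,3,5) = 1

Coefficients: [3, 3, 5]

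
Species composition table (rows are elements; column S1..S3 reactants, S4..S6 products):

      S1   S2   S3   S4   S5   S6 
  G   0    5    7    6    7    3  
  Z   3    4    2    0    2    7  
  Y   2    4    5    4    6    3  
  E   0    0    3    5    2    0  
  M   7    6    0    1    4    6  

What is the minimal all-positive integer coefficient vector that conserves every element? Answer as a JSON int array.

G: 3·0+3·5+5·7 = 50 | 1·6+5·7+3·3 = 50
Z: 3·3+3·4+5·2 = 31 | 1·0+5·2+3·7 = 31
Y: 3·2+3·4+5·5 = 43 | 1·4+5·6+3·3 = 43
E: 3·0+3·0+5·3 = 15 | 1·5+5·2+3·0 = 15
M: 3·7+3·6+5·0 = 39 | 1·1+5·4+3·6 = 39
gcd(3,3,5,1,5,3) = 1

Coefficients: [3, 3, 5, 1, 5, 3]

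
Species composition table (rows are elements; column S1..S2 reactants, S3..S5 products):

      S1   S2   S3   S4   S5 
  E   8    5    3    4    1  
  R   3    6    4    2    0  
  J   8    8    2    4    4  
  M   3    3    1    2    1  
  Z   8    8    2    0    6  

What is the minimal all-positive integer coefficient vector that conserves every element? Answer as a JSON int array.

Coefficients: [2, 4, 6, 3, 6]

E: 2·8+4·5 = 36 | 6·3+3·4+6·1 = 36
R: 2·3+4·6 = 30 | 6·4+3·2+6·0 = 30
J: 2·8+4·8 = 48 | 6·2+3·4+6·4 = 48
M: 2·3+4·3 = 18 | 6·1+3·2+6·1 = 18
Z: 2·8+4·8 = 48 | 6·2+3·0+6·6 = 48
gcd(2,4,6,3,6) = 1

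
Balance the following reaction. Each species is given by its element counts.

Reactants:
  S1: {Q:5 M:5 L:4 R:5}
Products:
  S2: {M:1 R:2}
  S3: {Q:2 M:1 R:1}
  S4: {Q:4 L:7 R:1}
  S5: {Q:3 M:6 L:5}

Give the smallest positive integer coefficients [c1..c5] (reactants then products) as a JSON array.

Q: 3·5 = 15 | 5·0+4·2+1·4+1·3 = 15
M: 3·5 = 15 | 5·1+4·1+1·0+1·6 = 15
L: 3·4 = 12 | 5·0+4·0+1·7+1·5 = 12
R: 3·5 = 15 | 5·2+4·1+1·1+1·0 = 15
gcd(3,5,4,1,1) = 1

Coefficients: [3, 5, 4, 1, 1]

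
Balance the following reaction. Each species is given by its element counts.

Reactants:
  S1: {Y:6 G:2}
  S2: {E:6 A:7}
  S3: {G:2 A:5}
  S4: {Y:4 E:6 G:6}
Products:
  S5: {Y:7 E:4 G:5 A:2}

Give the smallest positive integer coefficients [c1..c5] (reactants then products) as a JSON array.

Coefficients: [5, 1, 1, 3, 6]

Y: 5·6+1·0+1·0+3·4 = 42 | 6·7 = 42
E: 5·0+1·6+1·0+3·6 = 24 | 6·4 = 24
G: 5·2+1·0+1·2+3·6 = 30 | 6·5 = 30
A: 5·0+1·7+1·5+3·0 = 12 | 6·2 = 12
gcd(5,1,1,3,6) = 1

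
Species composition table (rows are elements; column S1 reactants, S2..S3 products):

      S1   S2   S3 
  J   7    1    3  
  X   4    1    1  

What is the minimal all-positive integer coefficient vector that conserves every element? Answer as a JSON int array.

J: 2·7 = 14 | 5·1+3·3 = 14
X: 2·4 = 8 | 5·1+3·1 = 8
gcd(2,5,3) = 1

Coefficients: [2, 5, 3]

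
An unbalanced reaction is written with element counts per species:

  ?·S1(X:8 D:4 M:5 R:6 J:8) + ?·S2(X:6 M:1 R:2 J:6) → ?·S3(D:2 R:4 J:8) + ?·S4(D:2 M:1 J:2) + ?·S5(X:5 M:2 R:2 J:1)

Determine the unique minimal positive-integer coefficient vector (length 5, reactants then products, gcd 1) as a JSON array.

Coefficients: [3, 1, 2, 4, 6]

X: 3·8+1·6 = 30 | 2·0+4·0+6·5 = 30
D: 3·4+1·0 = 12 | 2·2+4·2+6·0 = 12
M: 3·5+1·1 = 16 | 2·0+4·1+6·2 = 16
R: 3·6+1·2 = 20 | 2·4+4·0+6·2 = 20
J: 3·8+1·6 = 30 | 2·8+4·2+6·1 = 30
gcd(3,1,2,4,6) = 1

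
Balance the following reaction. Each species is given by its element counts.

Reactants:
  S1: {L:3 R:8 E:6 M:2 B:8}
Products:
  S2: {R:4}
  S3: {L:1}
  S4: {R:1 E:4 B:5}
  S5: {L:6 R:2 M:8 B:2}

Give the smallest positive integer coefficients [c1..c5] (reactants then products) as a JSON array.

L: 4·3 = 12 | 6·0+6·1+6·0+1·6 = 12
R: 4·8 = 32 | 6·4+6·0+6·1+1·2 = 32
E: 4·6 = 24 | 6·0+6·0+6·4+1·0 = 24
M: 4·2 = 8 | 6·0+6·0+6·0+1·8 = 8
B: 4·8 = 32 | 6·0+6·0+6·5+1·2 = 32
gcd(4,6,6,6,1) = 1

Coefficients: [4, 6, 6, 6, 1]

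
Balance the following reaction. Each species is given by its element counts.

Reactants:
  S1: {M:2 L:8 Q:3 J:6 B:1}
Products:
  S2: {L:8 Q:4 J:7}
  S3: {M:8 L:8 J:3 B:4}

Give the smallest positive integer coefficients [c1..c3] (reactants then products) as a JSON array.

Coefficients: [4, 3, 1]

M: 4·2 = 8 | 3·0+1·8 = 8
L: 4·8 = 32 | 3·8+1·8 = 32
Q: 4·3 = 12 | 3·4+1·0 = 12
J: 4·6 = 24 | 3·7+1·3 = 24
B: 4·1 = 4 | 3·0+1·4 = 4
gcd(4,3,1) = 1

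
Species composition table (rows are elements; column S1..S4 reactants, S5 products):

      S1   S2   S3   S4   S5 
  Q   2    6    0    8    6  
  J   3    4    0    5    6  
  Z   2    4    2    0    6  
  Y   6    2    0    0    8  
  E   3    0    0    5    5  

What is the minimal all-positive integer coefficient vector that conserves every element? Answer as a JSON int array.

Coefficients: [5, 1, 5, 1, 4]

Q: 5·2+1·6+5·0+1·8 = 24 | 4·6 = 24
J: 5·3+1·4+5·0+1·5 = 24 | 4·6 = 24
Z: 5·2+1·4+5·2+1·0 = 24 | 4·6 = 24
Y: 5·6+1·2+5·0+1·0 = 32 | 4·8 = 32
E: 5·3+1·0+5·0+1·5 = 20 | 4·5 = 20
gcd(5,1,5,1,4) = 1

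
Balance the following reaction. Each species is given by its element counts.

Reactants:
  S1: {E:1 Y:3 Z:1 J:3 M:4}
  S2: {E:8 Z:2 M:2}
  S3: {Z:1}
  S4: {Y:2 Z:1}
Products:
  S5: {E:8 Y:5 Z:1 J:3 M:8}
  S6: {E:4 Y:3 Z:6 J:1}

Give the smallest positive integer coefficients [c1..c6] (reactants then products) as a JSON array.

Coefficients: [4, 4, 3, 6, 3, 3]

E: 4·1+4·8+3·0+6·0 = 36 | 3·8+3·4 = 36
Y: 4·3+4·0+3·0+6·2 = 24 | 3·5+3·3 = 24
Z: 4·1+4·2+3·1+6·1 = 21 | 3·1+3·6 = 21
J: 4·3+4·0+3·0+6·0 = 12 | 3·3+3·1 = 12
M: 4·4+4·2+3·0+6·0 = 24 | 3·8+3·0 = 24
gcd(4,4,3,6,3,3) = 1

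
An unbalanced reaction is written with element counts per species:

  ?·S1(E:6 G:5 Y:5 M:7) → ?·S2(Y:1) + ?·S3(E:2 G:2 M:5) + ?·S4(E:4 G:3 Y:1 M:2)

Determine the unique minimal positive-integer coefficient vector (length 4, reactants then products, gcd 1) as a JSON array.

Coefficients: [1, 4, 1, 1]

E: 1·6 = 6 | 4·0+1·2+1·4 = 6
G: 1·5 = 5 | 4·0+1·2+1·3 = 5
Y: 1·5 = 5 | 4·1+1·0+1·1 = 5
M: 1·7 = 7 | 4·0+1·5+1·2 = 7
gcd(1,4,1,1) = 1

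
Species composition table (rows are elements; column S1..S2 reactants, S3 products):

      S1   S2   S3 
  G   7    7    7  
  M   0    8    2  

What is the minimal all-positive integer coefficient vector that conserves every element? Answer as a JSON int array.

Coefficients: [3, 1, 4]

G: 3·7+1·7 = 28 | 4·7 = 28
M: 3·0+1·8 = 8 | 4·2 = 8
gcd(3,1,4) = 1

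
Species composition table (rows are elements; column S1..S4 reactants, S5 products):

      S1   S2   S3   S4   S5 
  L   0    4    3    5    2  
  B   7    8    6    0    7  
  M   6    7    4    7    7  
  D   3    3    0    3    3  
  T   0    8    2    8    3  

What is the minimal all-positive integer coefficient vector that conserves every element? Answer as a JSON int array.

L: 4·0+1·4+1·3+1·5 = 12 | 6·2 = 12
B: 4·7+1·8+1·6+1·0 = 42 | 6·7 = 42
M: 4·6+1·7+1·4+1·7 = 42 | 6·7 = 42
D: 4·3+1·3+1·0+1·3 = 18 | 6·3 = 18
T: 4·0+1·8+1·2+1·8 = 18 | 6·3 = 18
gcd(4,1,1,1,6) = 1

Coefficients: [4, 1, 1, 1, 6]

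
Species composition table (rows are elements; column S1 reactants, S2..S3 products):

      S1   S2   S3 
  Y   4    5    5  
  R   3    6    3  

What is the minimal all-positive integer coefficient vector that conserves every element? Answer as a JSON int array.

Y: 5·4 = 20 | 1·5+3·5 = 20
R: 5·3 = 15 | 1·6+3·3 = 15
gcd(5,1,3) = 1

Coefficients: [5, 1, 3]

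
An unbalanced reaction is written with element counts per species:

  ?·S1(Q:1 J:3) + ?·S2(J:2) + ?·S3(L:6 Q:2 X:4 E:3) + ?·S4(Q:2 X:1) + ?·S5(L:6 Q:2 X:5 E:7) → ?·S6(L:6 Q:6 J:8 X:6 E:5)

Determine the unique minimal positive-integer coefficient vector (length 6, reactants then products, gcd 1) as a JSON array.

L: 2·0+5·0+1·6+3·0+1·6 = 12 | 2·6 = 12
Q: 2·1+5·0+1·2+3·2+1·2 = 12 | 2·6 = 12
J: 2·3+5·2+1·0+3·0+1·0 = 16 | 2·8 = 16
X: 2·0+5·0+1·4+3·1+1·5 = 12 | 2·6 = 12
E: 2·0+5·0+1·3+3·0+1·7 = 10 | 2·5 = 10
gcd(2,5,1,3,1,2) = 1

Coefficients: [2, 5, 1, 3, 1, 2]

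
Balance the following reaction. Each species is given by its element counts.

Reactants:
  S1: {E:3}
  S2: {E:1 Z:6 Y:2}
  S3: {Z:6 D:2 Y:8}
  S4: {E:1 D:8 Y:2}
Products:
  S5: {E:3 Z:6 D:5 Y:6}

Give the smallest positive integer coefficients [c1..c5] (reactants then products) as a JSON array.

E: 4·3+3·1+3·0+3·1 = 18 | 6·3 = 18
Z: 4·0+3·6+3·6+3·0 = 36 | 6·6 = 36
D: 4·0+3·0+3·2+3·8 = 30 | 6·5 = 30
Y: 4·0+3·2+3·8+3·2 = 36 | 6·6 = 36
gcd(4,3,3,3,6) = 1

Coefficients: [4, 3, 3, 3, 6]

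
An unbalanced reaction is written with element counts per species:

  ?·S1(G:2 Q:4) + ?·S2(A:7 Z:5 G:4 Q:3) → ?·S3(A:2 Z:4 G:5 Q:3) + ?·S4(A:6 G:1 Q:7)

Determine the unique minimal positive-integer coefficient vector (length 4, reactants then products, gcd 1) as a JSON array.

A: 6·0+4·7 = 28 | 5·2+3·6 = 28
Z: 6·0+4·5 = 20 | 5·4+3·0 = 20
G: 6·2+4·4 = 28 | 5·5+3·1 = 28
Q: 6·4+4·3 = 36 | 5·3+3·7 = 36
gcd(6,4,5,3) = 1

Coefficients: [6, 4, 5, 3]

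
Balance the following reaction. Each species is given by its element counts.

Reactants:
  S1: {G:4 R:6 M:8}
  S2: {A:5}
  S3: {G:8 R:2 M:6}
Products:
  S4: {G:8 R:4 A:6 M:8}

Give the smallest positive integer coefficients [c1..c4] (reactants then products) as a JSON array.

Coefficients: [2, 6, 4, 5]

G: 2·4+6·0+4·8 = 40 | 5·8 = 40
R: 2·6+6·0+4·2 = 20 | 5·4 = 20
A: 2·0+6·5+4·0 = 30 | 5·6 = 30
M: 2·8+6·0+4·6 = 40 | 5·8 = 40
gcd(2,6,4,5) = 1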